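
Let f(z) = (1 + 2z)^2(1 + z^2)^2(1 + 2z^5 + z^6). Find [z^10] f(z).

17

(1 + 2z)^2 has coefficients 1,4,4 for degrees 0…2.
(1 + z^2)^2 has coefficients 1,0,2,0,1,0,0,0,0,0,0 for degrees 0…10.
Finally multiplying by (1 + 2z^5 + z^6), the product of all factors after the first has coefficients 1,0,2,0,1,2,1,4,2,2,1 for degrees 0…10.
[z^10] = 1·1 + 4·2 + 4·2 = 17.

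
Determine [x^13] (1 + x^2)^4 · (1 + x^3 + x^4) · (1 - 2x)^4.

-48

(1 + x^2)^4 has coefficients 1,0,4,0,6,0,4,0,1 for degrees 0…8.
(1 + x^3 + x^4) has coefficients 1,0,0,1,1,0,0,0,0,0,0,0,0,0 for degrees 0…13.
Finally multiplying by (1 - 2x)^4, the product of all factors after the first has coefficients 1,-8,24,-31,9,16,-8,-16,16,0,0,0,0,0 for degrees 0…13.
[x^13] = 1·0 + 4·0 + 6·0 + 4·(-16) + 1·16 = -48.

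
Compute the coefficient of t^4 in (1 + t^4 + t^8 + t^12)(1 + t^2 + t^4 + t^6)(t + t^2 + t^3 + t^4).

2

(1 + t^4 + t^8 + t^12) has coefficients 1,0,0,0,1 for degrees 0…4.
(1 + t^2 + t^4 + t^6) has coefficients 1,0,1,0,1 for degrees 0…4.
Finally multiplying by (t + t^2 + t^3 + t^4), the product of all factors after the first has coefficients 0,1,1,2,2 for degrees 0…4.
[t^4] = 1·2 + 1·0 = 2.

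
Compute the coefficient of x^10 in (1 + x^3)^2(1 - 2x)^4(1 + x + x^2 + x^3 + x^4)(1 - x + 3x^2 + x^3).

(1 + x^3)^2 has coefficients 1,0,0,2,0,0,1 for degrees 0…6.
(1 - 2x)^4 has coefficients 1,-8,24,-32,16,0,0,0,0,0,0 for degrees 0…10.
Multiplying by (1 + x + x^2 + x^3 + x^4) gives running coefficients 1,-7,17,-15,1,0,8,-16,16,0,0 for degrees 0…10.
Finally multiplying by (1 - x + 3x^2 + x^3), the product of all factors after the first has coefficients 1,-8,27,-52,60,-29,-4,-23,56,-56,32 for degrees 0…10.
[x^10] = 1·32 + 2·(-23) + 1·60 = 46.

46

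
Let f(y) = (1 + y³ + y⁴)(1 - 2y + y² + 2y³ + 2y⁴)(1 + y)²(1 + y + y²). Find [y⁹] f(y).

30

(1 + y³ + y⁴) has coefficients 1,0,0,1,1 for degrees 0…4.
(1 - 2y + y² + 2y³ + 2y⁴) has coefficients 1,-2,1,2,2,0,0,0,0,0 for degrees 0…9.
Multiplying by (1 + y)² gives running coefficients 1,0,-2,2,7,6,2,0,0,0 for degrees 0…9.
Finally multiplying by (1 + y + y²), the product of all factors after the first has coefficients 1,1,-1,0,7,15,15,8,2,0 for degrees 0…9.
[y⁹] = 1·0 + 1·15 + 1·15 = 30.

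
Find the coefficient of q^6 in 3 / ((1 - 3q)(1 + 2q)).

1389

Partial fractions give a closed form: a_n = (9/5)·3^n + (6/5)·(-2)^n.
At n = 6: a_6 = 1389.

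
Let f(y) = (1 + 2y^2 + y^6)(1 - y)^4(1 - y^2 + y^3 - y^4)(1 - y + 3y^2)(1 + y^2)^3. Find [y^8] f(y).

(1 + 2y^2 + y^6) has coefficients 1,0,2,0,0,0,1 for degrees 0…6.
(1 - y)^4 has coefficients 1,-4,6,-4,1,0,0,0,0 for degrees 0…8.
Multiplying by (1 - y^2 + y^3 - y^4) gives running coefficients 1,-4,5,1,-10,14,-11,5,-1 for degrees 0…8.
Multiplying by (1 - y + 3y^2) gives running coefficients 1,-5,12,-16,4,27,-55,58,-39 for degrees 0…8.
Finally multiplying by (1 + y^2)^3, the product of all factors after the first has coefficients 1,-5,15,-31,43,-36,-6,86,-180 for degrees 0…8.
[y^8] = 1·(-180) + 2·(-6) + 1·15 = -177.

-177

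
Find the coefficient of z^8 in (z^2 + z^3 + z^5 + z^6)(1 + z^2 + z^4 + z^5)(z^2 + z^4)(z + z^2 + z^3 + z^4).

7

(z^2 + z^3 + z^5 + z^6) has coefficients 0,0,1,1,0,1,1 for degrees 0…6.
(1 + z^2 + z^4 + z^5) has coefficients 1,0,1,0,1,1,0,0,0 for degrees 0…8.
Multiplying by (z^2 + z^4) gives running coefficients 0,0,1,0,2,0,2,1,1 for degrees 0…8.
Finally multiplying by (z + z^2 + z^3 + z^4), the product of all factors after the first has coefficients 0,0,0,1,1,3,3,4,5 for degrees 0…8.
[z^8] = 1·3 + 1·3 + 1·1 + 1·0 = 7.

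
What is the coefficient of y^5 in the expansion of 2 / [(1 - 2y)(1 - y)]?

Partial fractions give a closed form: a_n = (4)·2^n + (-2)·1^n.
At n = 5: a_5 = 126.

126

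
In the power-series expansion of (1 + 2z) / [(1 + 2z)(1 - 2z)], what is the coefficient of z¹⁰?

Partial fractions give a closed form: a_n = (1)·2^n.
At n = 10: a_10 = 1024.

1024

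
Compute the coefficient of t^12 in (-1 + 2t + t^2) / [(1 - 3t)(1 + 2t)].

The denominator gives the recurrence a_n = a_(n−1) + 6a_(n−2) for n ≥ 3; the numerator fixes a_0 = -1, a_1 = 1, a_2 = -4.
Iterating: -1, 1, -4, 2, -22, -10, -142, -202, -1054, -2266, -8590, -22186, -73726, so a_12 = -73726.

-73726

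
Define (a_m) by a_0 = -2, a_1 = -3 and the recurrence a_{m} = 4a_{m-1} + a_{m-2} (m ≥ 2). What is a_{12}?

The ordinary generating function has denominator 1 - 4q - q^2.
Iterating the recurrence: a_0,…,a_{12} = -2, -3, -14, -59, -250, -1059, -4486, -19003, -80498, -340995, -1444478, -6118907, -25920106.

-25920106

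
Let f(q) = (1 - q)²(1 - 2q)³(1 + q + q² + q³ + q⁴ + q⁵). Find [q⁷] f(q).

7

(1 - q)² has coefficients 1,-2,1 for degrees 0…2.
(1 - 2q)³ has coefficients 1,-6,12,-8,0,0,0,0 for degrees 0…7.
Finally multiplying by (1 + q + q² + q³ + q⁴ + q⁵), the product of all factors after the first has coefficients 1,-5,7,-1,-1,-1,-2,4 for degrees 0…7.
[q⁷] = 1·4 − 2·(-2) + 1·(-1) = 7.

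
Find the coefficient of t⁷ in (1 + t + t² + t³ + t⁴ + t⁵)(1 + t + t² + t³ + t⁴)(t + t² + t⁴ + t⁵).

16

(1 + t + t² + t³ + t⁴ + t⁵) has coefficients 1,1,1,1,1,1 for degrees 0…5.
(1 + t + t² + t³ + t⁴) has coefficients 1,1,1,1,1,0,0,0 for degrees 0…7.
Finally multiplying by (t + t² + t⁴ + t⁵), the product of all factors after the first has coefficients 0,1,2,2,3,4,3,2 for degrees 0…7.
[t⁷] = 1·2 + 1·3 + 1·4 + 1·3 + 1·2 + 1·2 = 16.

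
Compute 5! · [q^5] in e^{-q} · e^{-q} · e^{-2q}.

-1024

The EGF product rule gives c_5 = Σ_{k_1+k_2+k_3=5} C(5; k_1,k_2,k_3) · ∏ g_i(k_i), where e^{-q} gives (-1)^k; e^{-q} gives (-1)^k; e^{-2q} gives (-2)^k.
g_1(k) for k = 0…5: 1, -1, 1, -1, 1, -1.
g_2(k) for k = 0…5: 1, -1, 1, -1, 1, -1.
g_3(k) for k = 0…5: 1, -2, 4, -8, 16, -32.
First combine the last two factors: h(k) = Σ_j C(k,j)·g_2(j)·g_3(k−j) for k = 0…5: 1, -3, 9, -27, 81, -243.
c_5 = Σ_k C(5,k)·g_1(k)·h(5−k) = 1·1·(-243) + 5·(-1)·81 + 10·1·(-27) + 10·(-1)·9 + 5·1·(-3) + 1·(-1)·1 = −243 − 405 − 270 − 90 − 15 − 1 = -1024.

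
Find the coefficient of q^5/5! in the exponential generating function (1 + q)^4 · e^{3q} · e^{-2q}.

501

The EGF product rule gives c_5 = Σ_{k_1+k_2+k_3=5} C(5; k_1,k_2,k_3) · ∏ g_i(k_i), where (1+q)^4 gives the falling factorial (4)_k; e^{3q} gives (3)^k; e^{-2q} gives (-2)^k.
g_1(k) for k = 0…5: 1, 4, 12, 24, 24, 0.
g_2(k) for k = 0…5: 1, 3, 9, 27, 81, 243.
g_3(k) for k = 0…5: 1, -2, 4, -8, 16, -32.
First combine the last two factors: h(k) = Σ_j C(k,j)·g_2(j)·g_3(k−j) for k = 0…5: 1, 1, 1, 1, 1, 1.
c_5 = Σ_k C(5,k)·g_1(k)·h(5−k) = 1·1·1 + 5·4·1 + 10·12·1 + 10·24·1 + 5·24·1 = 1 + 20 + 120 + 240 + 120 = 501.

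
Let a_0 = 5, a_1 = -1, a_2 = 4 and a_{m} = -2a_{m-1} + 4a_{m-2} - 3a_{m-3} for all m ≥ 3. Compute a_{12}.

1457149

The ordinary generating function has denominator 1 + 2y - 4y^2 + 3y^3.
Iterating the recurrence: a_0,…,a_{12} = 5, -1, 4, -27, 73, -266, 905, -3093, 10604, -36295, 124285, -425562, 1457149.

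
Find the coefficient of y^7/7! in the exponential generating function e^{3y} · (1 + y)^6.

The EGF product rule gives c_7 = Σ_{k_1+k_2=7} C(7; k_1,k_2) · ∏ g_i(k_i), where e^{3y} gives (3)^k; (1+y)^6 gives the falling factorial (6)_k.
g_1(k) for k = 0…7: 1, 3, 9, 27, 81, 243, 729, 2187.
g_2(k) for k = 0…7: 1, 6, 30, 120, 360, 720, 720, 0.
c_7 = Σ_k C(7,k)·g_1(k)·g_2(7−k) = 7·3·720 + 21·9·720 + 35·27·360 + 35·81·120 + 21·243·30 + 7·729·6 + 1·2187·1 = 15120 + 136080 + 340200 + 340200 + 153090 + 30618 + 2187 = 1017495.

1017495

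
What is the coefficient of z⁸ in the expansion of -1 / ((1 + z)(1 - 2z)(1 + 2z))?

The denominator gives the recurrence a_n = −a_(n−1) + 4a_(n−2) + 4a_(n−3) for n ≥ 3; the numerator fixes a_0 = -1, a_1 = 1, a_2 = -5.
Iterating: -1, 1, -5, 5, -21, 21, -85, 85, -341, so a_8 = -341.

-341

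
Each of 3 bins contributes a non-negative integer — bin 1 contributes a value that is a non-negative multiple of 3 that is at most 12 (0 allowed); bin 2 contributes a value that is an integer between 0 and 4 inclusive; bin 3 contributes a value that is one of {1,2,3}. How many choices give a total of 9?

The generating function for the choices is (1 + z^3 + z^6 + z^9 + z^12)·(1 + z + z^2 + z^3 + z^4)·(z + z^2 + z^3); the count is [z^9].
(1 + z^3 + z^6 + z^9 + z^12) has coefficients 1,0,0,1,0,0,1,0,0,1 for degrees 0…9.
(1 + z + z^2 + z^3 + z^4) has coefficients 1,1,1,1,1,0,0,0,0,0 for degrees 0…9.
Finally multiplying by (z + z^2 + z^3), the product of all factors after the first has coefficients 0,1,2,3,3,3,2,1,0,0 for degrees 0…9.
[z^9] = 1·0 + 1·2 + 1·3 + 1·0 = 5.

5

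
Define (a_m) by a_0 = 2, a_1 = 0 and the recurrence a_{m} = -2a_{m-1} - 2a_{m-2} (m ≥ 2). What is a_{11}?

128

The ordinary generating function has denominator 1 + 2t + 2t^2.
Iterating the recurrence: a_0,…,a_{11} = 2, 0, -4, 8, -8, 0, 16, -32, 32, 0, -64, 128.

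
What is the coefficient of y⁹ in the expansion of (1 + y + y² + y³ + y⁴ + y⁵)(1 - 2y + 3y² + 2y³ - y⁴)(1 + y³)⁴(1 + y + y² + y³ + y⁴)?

(1 + y + y² + y³ + y⁴ + y⁵) has coefficients 1,1,1,1,1,1 for degrees 0…5.
(1 - 2y + 3y² + 2y³ - y⁴) has coefficients 1,-2,3,2,-1,0,0,0,0,0 for degrees 0…9.
Multiplying by (1 + y³)⁴ gives running coefficients 1,-2,3,6,-9,12,14,-16,18,16 for degrees 0…9.
Finally multiplying by (1 + y + y² + y³ + y⁴), the product of all factors after the first has coefficients 1,-1,2,8,-1,10,26,7,19,44 for degrees 0…9.
[y⁹] = 1·44 + 1·19 + 1·7 + 1·26 + 1·10 + 1·(-1) = 105.

105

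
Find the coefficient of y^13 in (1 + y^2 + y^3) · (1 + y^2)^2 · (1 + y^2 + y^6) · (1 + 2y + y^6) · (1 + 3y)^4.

3015

(1 + y^2 + y^3) has coefficients 1,0,1,1 for degrees 0…3.
(1 + y^2)^2 has coefficients 1,0,2,0,1,0,0,0,0,0,0,0,0,0 for degrees 0…13.
Multiplying by (1 + y^2 + y^6) gives running coefficients 1,0,3,0,3,0,2,0,2,0,1,0,0,0 for degrees 0…13.
Multiplying by (1 + 2y + y^6) gives running coefficients 1,2,3,6,3,6,3,4,5,4,4,2,2,0 for degrees 0…13.
Finally multiplying by (1 + 3y)^4, the product of all factors after the first has coefficients 1,14,81,258,534,852,1128,1174,1106,1090,997,1130,1079,888 for degrees 0…13.
[y^13] = 1·888 + 1·1130 + 1·997 = 3015.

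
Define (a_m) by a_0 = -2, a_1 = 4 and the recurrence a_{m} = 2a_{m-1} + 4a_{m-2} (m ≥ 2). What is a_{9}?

The ordinary generating function has denominator 1 - 2q - 4q^2.
Iterating the recurrence: a_0,…,a_{9} = -2, 4, 0, 16, 32, 128, 384, 1280, 4096, 13312.

13312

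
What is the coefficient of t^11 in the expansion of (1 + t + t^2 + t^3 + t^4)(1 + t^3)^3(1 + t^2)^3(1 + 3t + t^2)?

174

(1 + t + t^2 + t^3 + t^4) has coefficients 1,1,1,1,1 for degrees 0…4.
(1 + t^3)^3 has coefficients 1,0,0,3,0,0,3,0,0,1,0,0 for degrees 0…11.
Multiplying by (1 + t^2)^3 gives running coefficients 1,0,3,3,3,9,4,9,9,4,9,3 for degrees 0…11.
Finally multiplying by (1 + 3t + t^2), the product of all factors after the first has coefficients 1,3,4,12,15,21,34,30,40,40,30,34 for degrees 0…11.
[t^11] = 1·34 + 1·30 + 1·40 + 1·40 + 1·30 = 174.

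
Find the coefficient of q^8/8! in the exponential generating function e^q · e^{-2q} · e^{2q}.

1

The EGF product rule gives c_8 = Σ_{k_1+k_2+k_3=8} C(8; k_1,k_2,k_3) · ∏ g_i(k_i), where e^q gives (1)^k; e^{-2q} gives (-2)^k; e^{2q} gives (2)^k.
g_1(k) for k = 0…8: 1, 1, 1, 1, 1, 1, 1, 1, 1.
g_2(k) for k = 0…8: 1, -2, 4, -8, 16, -32, 64, -128, 256.
g_3(k) for k = 0…8: 1, 2, 4, 8, 16, 32, 64, 128, 256.
First combine the last two factors: h(k) = Σ_j C(k,j)·g_2(j)·g_3(k−j) for k = 0…8: 1, 0, 0, 0, 0, 0, 0, 0, 0.
c_8 = Σ_k C(8,k)·g_1(k)·h(8−k) = 1·1·1 = 1.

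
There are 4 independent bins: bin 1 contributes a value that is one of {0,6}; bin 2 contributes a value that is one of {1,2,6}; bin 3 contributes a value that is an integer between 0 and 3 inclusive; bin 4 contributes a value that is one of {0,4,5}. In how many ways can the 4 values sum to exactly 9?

6

The generating function for the choices is (1 + t⁶)·(t + t² + t⁶)·(1 + t + t² + t³)·(1 + t⁴ + t⁵); the count is [t⁹].
(1 + t⁶) has coefficients 1,0,0,0,0,0,1 for degrees 0…6.
(t + t² + t⁶) has coefficients 0,1,1,0,0,0,1,0,0,0 for degrees 0…9.
Multiplying by (1 + t + t² + t³) gives running coefficients 0,1,2,2,2,1,1,1,1,1 for degrees 0…9.
Finally multiplying by (1 + t⁴ + t⁵), the product of all factors after the first has coefficients 0,1,2,2,2,2,4,5,5,4 for degrees 0…9.
[t⁹] = 1·4 + 1·2 = 6.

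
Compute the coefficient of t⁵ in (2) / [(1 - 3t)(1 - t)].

Partial fractions give a closed form: a_n = (3)·3^n + (-1)·1^n.
At n = 5: a_5 = 728.

728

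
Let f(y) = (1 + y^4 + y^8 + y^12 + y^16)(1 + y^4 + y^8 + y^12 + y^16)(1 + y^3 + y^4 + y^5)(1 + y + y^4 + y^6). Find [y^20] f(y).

(1 + y^4 + y^8 + y^12 + y^16) has coefficients 1,0,0,0,1,0,0,0,1,0,0,0,1,0,0,0,1 for degrees 0…16.
(1 + y^4 + y^8 + y^12 + y^16) has coefficients 1,0,0,0,1,0,0,0,1,0,0,0,1,0,0,0,1,0,0,0,0 for degrees 0…20.
Multiplying by (1 + y^3 + y^4 + y^5) gives running coefficients 1,0,0,1,2,1,0,1,2,1,0,1,2,1,0,1,2,1,0,1,1 for degrees 0…20.
Finally multiplying by (1 + y + y^4 + y^6), the product of all factors after the first has coefficients 1,1,0,1,4,3,2,2,5,5,3,3,5,5,3,3,5,5,3,3,4 for degrees 0…20.
[y^20] = 1·4 + 1·5 + 1·5 + 1·5 + 1·4 = 23.

23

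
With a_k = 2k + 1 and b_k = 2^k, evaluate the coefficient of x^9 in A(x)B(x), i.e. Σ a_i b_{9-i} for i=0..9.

Write out a_i and b_{9-i} for i = 0,…,9 and sum the products.
Σ = 1·512 + 3·256 + 5·128 + 7·64 + 9·32 + 11·16 + 13·8 + 15·4 + 17·2 + 19·1 = 3049.

3049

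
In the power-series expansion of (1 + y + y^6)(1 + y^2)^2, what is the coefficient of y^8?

2

(1 + y + y^6) has coefficients 1,1,0,0,0,0,1 for degrees 0…6.
(1 + y^2)^2 has coefficients 1,0,2,0,1,0,0,0,0 for degrees 0…8.
[y^8] = 1·0 + 1·0 + 1·2 = 2.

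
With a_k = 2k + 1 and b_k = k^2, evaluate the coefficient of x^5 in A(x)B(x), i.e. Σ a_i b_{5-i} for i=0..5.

This is [x^5] in the product of the two ordinary generating functions.
Σ = 1·25 + 3·16 + 5·9 + 7·4 + 9·1 + 11·0 = 155.

155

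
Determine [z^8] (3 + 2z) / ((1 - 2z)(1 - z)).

The denominator gives the recurrence a_n = 3a_(n−1) − 2a_(n−2) for n ≥ 2; the numerator fixes a_0 = 3, a_1 = 11.
Iterating: 3, 11, 27, 59, 123, 251, 507, 1019, 2043, so a_8 = 2043.

2043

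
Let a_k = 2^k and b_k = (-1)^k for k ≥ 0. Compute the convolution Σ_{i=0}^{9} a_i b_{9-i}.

The convolution is the x^9 coefficient of A(x)B(x).
Σ = 1·(-1) + 2·1 + 4·(-1) + 8·1 + 16·(-1) + 32·1 + 64·(-1) + 128·1 + 256·(-1) + 512·1 = 341.

341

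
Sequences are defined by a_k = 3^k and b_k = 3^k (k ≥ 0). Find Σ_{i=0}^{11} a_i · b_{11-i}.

The convolution is the x^11 coefficient of A(x)B(x).
Σ = 1·177147 + 3·59049 + 9·19683 + 27·6561 + 81·2187 + 243·729 + 729·243 + 2187·81 + 6561·27 + 19683·9 + 59049·3 + 177147·1 = 2125764.

2125764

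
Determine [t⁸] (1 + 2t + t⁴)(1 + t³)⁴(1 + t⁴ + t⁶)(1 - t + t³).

-11

(1 + 2t + t⁴) has coefficients 1,2,0,0,1 for degrees 0…4.
(1 + t³)⁴ has coefficients 1,0,0,4,0,0,6,0,0 for degrees 0…8.
Multiplying by (1 + t⁴ + t⁶) gives running coefficients 1,0,0,4,1,0,7,4,0 for degrees 0…8.
Finally multiplying by (1 - t + t³), the product of all factors after the first has coefficients 1,-1,0,5,-3,-1,11,-2,-4 for degrees 0…8.
[t⁸] = 1·(-4) + 2·(-2) + 1·(-3) = -11.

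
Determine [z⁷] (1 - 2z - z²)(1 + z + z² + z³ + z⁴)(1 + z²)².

(1 - 2z - z²) has coefficients 1,-2,-1 for degrees 0…2.
(1 + z + z² + z³ + z⁴) has coefficients 1,1,1,1,1,0,0,0 for degrees 0…7.
Finally multiplying by (1 + z²)², the product of all factors after the first has coefficients 1,1,3,3,4,3,3,1 for degrees 0…7.
[z⁷] = 1·1 − 2·3 − 1·3 = -8.

-8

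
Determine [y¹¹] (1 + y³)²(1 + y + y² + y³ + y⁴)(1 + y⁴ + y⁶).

(1 + y³)² has coefficients 1,0,0,2,0,0,1 for degrees 0…6.
(1 + y + y² + y³ + y⁴) has coefficients 1,1,1,1,1,0,0,0,0,0,0,0 for degrees 0…11.
Finally multiplying by (1 + y⁴ + y⁶), the product of all factors after the first has coefficients 1,1,1,1,2,1,2,2,2,1,1,0 for degrees 0…11.
[y¹¹] = 1·0 + 2·2 + 1·1 = 5.

5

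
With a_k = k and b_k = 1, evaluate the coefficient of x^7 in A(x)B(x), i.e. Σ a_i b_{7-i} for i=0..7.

28

The convolution is the t^7 coefficient of A(t)B(t).
Σ = 0·1 + 1·1 + 2·1 + 3·1 + 4·1 + 5·1 + 6·1 + 7·1 = 28.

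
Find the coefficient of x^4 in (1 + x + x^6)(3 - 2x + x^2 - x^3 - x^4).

-2

(1 + x + x^6) has coefficients 1,1,0,0,0 for degrees 0…4.
(3 - 2x + x^2 - x^3 - x^4) has coefficients 3,-2,1,-1,-1 for degrees 0…4.
[x^4] = 1·(-1) + 1·(-1) = -2.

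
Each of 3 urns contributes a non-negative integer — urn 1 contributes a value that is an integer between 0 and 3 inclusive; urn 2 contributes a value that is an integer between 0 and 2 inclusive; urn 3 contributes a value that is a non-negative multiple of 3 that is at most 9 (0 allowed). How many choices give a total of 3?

The generating function for the choices is (1 + q + q^2 + q^3)·(1 + q + q^2)·(1 + q^3 + q^6 + q^9); the count is [q^3].
(1 + q + q^2 + q^3) has coefficients 1,1,1,1 for degrees 0…3.
(1 + q + q^2) has coefficients 1,1,1,0 for degrees 0…3.
Finally multiplying by (1 + q^3 + q^6 + q^9), the product of all factors after the first has coefficients 1,1,1,1 for degrees 0…3.
[q^3] = 1·1 + 1·1 + 1·1 + 1·1 = 4.

4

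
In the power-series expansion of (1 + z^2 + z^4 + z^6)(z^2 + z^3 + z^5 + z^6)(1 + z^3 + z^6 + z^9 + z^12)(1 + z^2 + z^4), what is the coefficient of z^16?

16

(1 + z^2 + z^4 + z^6) has coefficients 1,0,1,0,1,0,1 for degrees 0…6.
(z^2 + z^3 + z^5 + z^6) has coefficients 0,0,1,1,0,1,1,0,0,0,0,0,0,0,0,0,0 for degrees 0…16.
Multiplying by (1 + z^3 + z^6 + z^9 + z^12) gives running coefficients 0,0,1,1,0,2,2,0,2,2,0,2,2,0,2,2,0 for degrees 0…16.
Finally multiplying by (1 + z^2 + z^4), the product of all factors after the first has coefficients 0,0,1,1,1,3,3,3,4,4,4,4,4,4,4,4,4 for degrees 0…16.
[z^16] = 1·4 + 1·4 + 1·4 + 1·4 = 16.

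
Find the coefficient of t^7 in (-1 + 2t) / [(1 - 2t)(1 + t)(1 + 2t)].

Partial fractions give a closed form: a_n = (1)·(-1)^n + (-2)·(-2)^n.
At n = 7: a_7 = 255.

255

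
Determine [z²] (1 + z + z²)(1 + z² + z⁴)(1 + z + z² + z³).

4

(1 + z + z²) has coefficients 1,1,1 for degrees 0…2.
(1 + z² + z⁴) has coefficients 1,0,1 for degrees 0…2.
Finally multiplying by (1 + z + z² + z³), the product of all factors after the first has coefficients 1,1,2 for degrees 0…2.
[z²] = 1·2 + 1·1 + 1·1 = 4.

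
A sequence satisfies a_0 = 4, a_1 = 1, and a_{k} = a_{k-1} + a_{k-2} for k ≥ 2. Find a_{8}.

The ordinary generating function has denominator 1 - t - t^2.
Iterating the recurrence: a_0,…,a_{8} = 4, 1, 5, 6, 11, 17, 28, 45, 73.

73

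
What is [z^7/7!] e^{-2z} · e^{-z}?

-2187

The EGF product rule gives c_7 = Σ_{k_1+k_2=7} C(7; k_1,k_2) · ∏ g_i(k_i), where e^{-2z} gives (-2)^k; e^{-z} gives (-1)^k.
g_1(k) for k = 0…7: 1, -2, 4, -8, 16, -32, 64, -128.
g_2(k) for k = 0…7: 1, -1, 1, -1, 1, -1, 1, -1.
c_7 = Σ_k C(7,k)·g_1(k)·g_2(7−k) = 1·1·(-1) + 7·(-2)·1 + 21·4·(-1) + 35·(-8)·1 + 35·16·(-1) + 21·(-32)·1 + 7·64·(-1) + 1·(-128)·1 = −1 − 14 − 84 − 280 − 560 − 672 − 448 − 128 = -2187.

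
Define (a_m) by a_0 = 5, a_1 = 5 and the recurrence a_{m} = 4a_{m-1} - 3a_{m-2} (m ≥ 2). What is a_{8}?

5

The ordinary generating function has denominator 1 - 4t + 3t^2.
Iterating the recurrence: a_0,…,a_{8} = 5, 5, 5, 5, 5, 5, 5, 5, 5.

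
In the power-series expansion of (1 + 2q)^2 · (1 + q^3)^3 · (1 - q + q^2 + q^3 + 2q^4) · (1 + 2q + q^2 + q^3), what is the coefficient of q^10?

167

(1 + 2q)^2 has coefficients 1,4,4 for degrees 0…2.
(1 + q^3)^3 has coefficients 1,0,0,3,0,0,3,0,0,1,0 for degrees 0…10.
Multiplying by (1 - q + q^2 + q^3 + 2q^4) gives running coefficients 1,-1,1,4,-1,3,6,3,3,4,5 for degrees 0…10.
Finally multiplying by (1 + 2q + q^2 + q^3), the product of all factors after the first has coefficients 1,1,0,6,7,6,15,17,18,19,19 for degrees 0…10.
[q^10] = 1·19 + 4·19 + 4·18 = 167.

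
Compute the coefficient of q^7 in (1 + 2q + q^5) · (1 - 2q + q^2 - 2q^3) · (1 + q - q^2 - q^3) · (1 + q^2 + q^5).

-2

(1 + 2q + q^5) has coefficients 1,2,0,0,0,1 for degrees 0…5.
(1 - 2q + q^2 - 2q^3) has coefficients 1,-2,1,-2,0,0,0,0 for degrees 0…7.
Multiplying by (1 + q - q^2 - q^3) gives running coefficients 1,-1,-2,0,-1,1,2,0 for degrees 0…7.
Finally multiplying by (1 + q^2 + q^5), the product of all factors after the first has coefficients 1,-1,-1,-1,-3,2,0,-1 for degrees 0…7.
[q^7] = 1·(-1) + 2·0 + 1·(-1) = -2.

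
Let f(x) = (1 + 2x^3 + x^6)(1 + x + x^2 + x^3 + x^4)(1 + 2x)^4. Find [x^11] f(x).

(1 + 2x^3 + x^6) has coefficients 1,0,0,2,0,0,1 for degrees 0…6.
(1 + x + x^2 + x^3 + x^4) has coefficients 1,1,1,1,1,0,0,0,0,0,0,0 for degrees 0…11.
Finally multiplying by (1 + 2x)^4, the product of all factors after the first has coefficients 1,9,33,65,81,80,72,48,16,0,0,0 for degrees 0…11.
[x^11] = 1·0 + 2·16 + 1·80 = 112.

112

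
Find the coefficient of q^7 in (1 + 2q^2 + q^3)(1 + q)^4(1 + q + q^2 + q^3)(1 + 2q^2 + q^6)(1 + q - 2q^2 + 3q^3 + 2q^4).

350

(1 + 2q^2 + q^3) has coefficients 1,0,2,1 for degrees 0…3.
(1 + q)^4 has coefficients 1,4,6,4,1,0,0,0 for degrees 0…7.
Multiplying by (1 + q + q^2 + q^3) gives running coefficients 1,5,11,15,15,11,5,1 for degrees 0…7.
Multiplying by (1 + 2q^2 + q^6) gives running coefficients 1,5,13,25,37,41,36,28 for degrees 0…7.
Finally multiplying by (1 + q - 2q^2 + 3q^3 + 2q^4), the product of all factors after the first has coefficients 1,6,16,31,53,77,104,143 for degrees 0…7.
[q^7] = 1·143 + 2·77 + 1·53 = 350.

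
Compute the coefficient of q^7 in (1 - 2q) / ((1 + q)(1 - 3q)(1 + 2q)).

Partial fractions give a closed form: a_n = (-3/4)·(-1)^n + (3/20)·3^n + (8/5)·(-2)^n.
At n = 7: a_7 = 124.

124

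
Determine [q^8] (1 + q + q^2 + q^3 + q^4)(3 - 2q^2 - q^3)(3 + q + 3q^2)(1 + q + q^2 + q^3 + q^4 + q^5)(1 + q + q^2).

(1 + q + q^2 + q^3 + q^4) has coefficients 1,1,1,1,1 for degrees 0…4.
(3 - 2q^2 - q^3) has coefficients 3,0,-2,-1,0,0,0,0,0 for degrees 0…8.
Multiplying by (3 + q + 3q^2) gives running coefficients 9,3,3,-5,-7,-3,0,0,0 for degrees 0…8.
Multiplying by (1 + q + q^2 + q^3 + q^4 + q^5) gives running coefficients 9,12,15,10,3,0,-9,-12,-15 for degrees 0…8.
Finally multiplying by (1 + q + q^2), the product of all factors after the first has coefficients 9,21,36,37,28,13,-6,-21,-36 for degrees 0…8.
[q^8] = 1·(-36) + 1·(-21) + 1·(-6) + 1·13 + 1·28 = -22.

-22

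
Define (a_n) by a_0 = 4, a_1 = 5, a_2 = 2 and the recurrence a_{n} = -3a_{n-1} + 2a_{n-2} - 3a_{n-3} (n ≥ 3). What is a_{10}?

45356

The ordinary generating function has denominator 1 + 3x - 2x^2 + 3x^3.
Iterating the recurrence: a_0,…,a_{10} = 4, 5, 2, -8, 13, -61, 233, -860, 3229, -12106, 45356.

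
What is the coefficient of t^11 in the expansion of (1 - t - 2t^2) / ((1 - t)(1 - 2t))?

The denominator gives the recurrence a_n = 3a_(n−1) − 2a_(n−2) for n ≥ 3; the numerator fixes a_0 = 1, a_1 = 2, a_2 = 2.
Iterating: 1, 2, 2, 2, 2, 2, 2, 2, 2, 2, 2, 2, so a_11 = 2.

2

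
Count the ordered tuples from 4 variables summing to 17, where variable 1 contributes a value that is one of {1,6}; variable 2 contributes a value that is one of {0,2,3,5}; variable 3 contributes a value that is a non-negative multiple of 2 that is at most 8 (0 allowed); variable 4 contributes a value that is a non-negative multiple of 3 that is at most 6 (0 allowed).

8

The generating function for the choices is (z + z^6)·(1 + z^2 + z^3 + z^5)·(1 + z^2 + z^4 + z^6 + z^8)·(1 + z^3 + z^6); the count is [z^17].
(z + z^6) has coefficients 0,1,0,0,0,0,1 for degrees 0…6.
(1 + z^2 + z^3 + z^5) has coefficients 1,0,1,1,0,1,0,0,0,0,0,0,0,0,0,0,0,0 for degrees 0…17.
Multiplying by (1 + z^2 + z^4 + z^6 + z^8) gives running coefficients 1,0,2,1,2,2,2,2,2,2,1,2,0,1,0,0,0,0 for degrees 0…17.
Finally multiplying by (1 + z^3 + z^6), the product of all factors after the first has coefficients 1,0,2,2,2,4,4,4,6,5,5,6,4,4,4,2,2,2 for degrees 0…17.
[z^17] = 1·2 + 1·6 = 8.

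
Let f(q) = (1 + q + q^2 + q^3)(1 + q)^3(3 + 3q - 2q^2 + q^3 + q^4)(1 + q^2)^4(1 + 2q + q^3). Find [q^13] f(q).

722

(1 + q + q^2 + q^3) has coefficients 1,1,1,1 for degrees 0…3.
(1 + q)^3 has coefficients 1,3,3,1,0,0,0,0,0,0,0,0,0,0 for degrees 0…13.
Multiplying by (3 + 3q - 2q^2 + q^3 + q^4) gives running coefficients 3,12,16,7,1,4,4,1,0,0,0,0,0,0 for degrees 0…13.
Multiplying by (1 + q^2)^4 gives running coefficients 3,12,28,55,83,104,116,107,89,68,44,29,17,8 for degrees 0…13.
Finally multiplying by (1 + 2q + q^3), the product of all factors after the first has coefficients 3,18,52,114,205,298,379,422,407,362,287,206,143,86 for degrees 0…13.
[q^13] = 1·86 + 1·143 + 1·206 + 1·287 = 722.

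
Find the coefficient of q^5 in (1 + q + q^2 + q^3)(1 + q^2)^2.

3

(1 + q + q^2 + q^3) has coefficients 1,1,1,1 for degrees 0…3.
(1 + q^2)^2 has coefficients 1,0,2,0,1,0 for degrees 0…5.
[q^5] = 1·0 + 1·1 + 1·0 + 1·2 = 3.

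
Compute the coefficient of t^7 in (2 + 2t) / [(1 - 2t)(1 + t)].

256

The denominator gives the recurrence a_n = a_(n−1) + 2a_(n−2) for n ≥ 3; the numerator fixes a_0 = 2, a_1 = 4, a_2 = 8.
Iterating: 2, 4, 8, 16, 32, 64, 128, 256, so a_7 = 256.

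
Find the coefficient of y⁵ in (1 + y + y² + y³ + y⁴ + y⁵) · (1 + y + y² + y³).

(1 + y + y² + y³ + y⁴ + y⁵) has coefficients 1,1,1,1,1,1 for degrees 0…5.
(1 + y + y² + y³) has coefficients 1,1,1,1,0,0 for degrees 0…5.
[y⁵] = 1·0 + 1·0 + 1·1 + 1·1 + 1·1 + 1·1 = 4.

4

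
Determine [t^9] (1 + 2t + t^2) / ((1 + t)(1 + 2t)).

-256

The denominator gives the recurrence a_n = −3a_(n−1) − 2a_(n−2) for n ≥ 3; the numerator fixes a_0 = 1, a_1 = -1, a_2 = 2.
Iterating: 1, -1, 2, -4, 8, -16, 32, -64, 128, -256, so a_9 = -256.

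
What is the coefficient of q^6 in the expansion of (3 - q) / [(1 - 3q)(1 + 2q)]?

Partial fractions give a closed form: a_n = (8/5)·3^n + (7/5)·(-2)^n.
At n = 6: a_6 = 1256.

1256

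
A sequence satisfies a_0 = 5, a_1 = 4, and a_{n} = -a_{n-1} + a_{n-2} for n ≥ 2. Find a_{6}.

The ordinary generating function has denominator 1 + t - t^2.
Iterating the recurrence: a_0,…,a_{6} = 5, 4, 1, 3, -2, 5, -7.

-7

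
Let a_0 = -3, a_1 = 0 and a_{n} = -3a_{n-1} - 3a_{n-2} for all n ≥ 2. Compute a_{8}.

-243

The ordinary generating function has denominator 1 + 3t + 3t^2.
Iterating the recurrence: a_0,…,a_{8} = -3, 0, 9, -27, 54, -81, 81, 0, -243.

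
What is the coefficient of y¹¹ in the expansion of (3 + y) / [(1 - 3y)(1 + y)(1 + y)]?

332144

The denominator gives the recurrence a_n = a_(n−1) + 5a_(n−2) + 3a_(n−3) for n ≥ 3; the numerator fixes a_0 = 3, a_1 = 4, a_2 = 19.
Iterating: 3, 4, 19, 48, 155, 452, 1371, 4096, 12307, 36900, 110723, 332144, so a_11 = 332144.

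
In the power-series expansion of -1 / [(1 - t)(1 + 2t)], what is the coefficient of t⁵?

The denominator gives the recurrence a_n = −a_(n−1) + 2a_(n−2) for n ≥ 2; the numerator fixes a_0 = -1, a_1 = 1.
Iterating: -1, 1, -3, 5, -11, 21, so a_5 = 21.

21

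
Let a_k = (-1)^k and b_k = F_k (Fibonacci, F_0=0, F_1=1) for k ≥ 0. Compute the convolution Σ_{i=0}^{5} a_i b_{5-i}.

4

The convolution is the t^5 coefficient of A(t)B(t).
Σ = 1·5 − 1·3 + 1·2 − 1·1 + 1·1 − 1·0 = 4.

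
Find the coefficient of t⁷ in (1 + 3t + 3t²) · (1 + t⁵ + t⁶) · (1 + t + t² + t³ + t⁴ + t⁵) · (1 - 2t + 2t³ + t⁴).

13

(1 + 3t + 3t²) has coefficients 1,3,3 for degrees 0…2.
(1 + t⁵ + t⁶) has coefficients 1,0,0,0,0,1,1,0 for degrees 0…7.
Multiplying by (1 + t + t² + t³ + t⁴ + t⁵) gives running coefficients 1,1,1,1,1,2,2,2 for degrees 0…7.
Finally multiplying by (1 - 2t + 2t³ + t⁴), the product of all factors after the first has coefficients 1,-1,-1,1,2,3,1,1 for degrees 0…7.
[t⁷] = 1·1 + 3·1 + 3·3 = 13.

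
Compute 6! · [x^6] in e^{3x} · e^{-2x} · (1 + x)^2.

The EGF product rule gives c_6 = Σ_{k_1+k_2+k_3=6} C(6; k_1,k_2,k_3) · ∏ g_i(k_i), where e^{3x} gives (3)^k; e^{-2x} gives (-2)^k; (1+x)^2 gives the falling factorial (2)_k.
g_1(k) for k = 0…6: 1, 3, 9, 27, 81, 243, 729.
g_2(k) for k = 0…6: 1, -2, 4, -8, 16, -32, 64.
g_3(k) for k = 0…6: 1, 2, 2, 0, 0, 0, 0.
First combine the last two factors: h(k) = Σ_j C(k,j)·g_2(j)·g_3(k−j) for k = 0…6: 1, 0, -2, 4, 0, -32, 160.
c_6 = Σ_k C(6,k)·g_1(k)·h(6−k) = 1·1·160 + 6·3·(-32) + 20·27·4 + 15·81·(-2) + 1·729·1 = 160 − 576 + 2160 − 2430 + 729 = 43.

43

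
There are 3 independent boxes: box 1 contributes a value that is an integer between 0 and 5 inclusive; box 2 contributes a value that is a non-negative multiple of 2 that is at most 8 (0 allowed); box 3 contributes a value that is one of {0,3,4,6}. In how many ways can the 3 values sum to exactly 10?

The generating function for the choices is (1 + y + y^2 + y^3 + y^4 + y^5)·(1 + y^2 + y^4 + y^6 + y^8)·(1 + y^3 + y^4 + y^6); the count is [y^10].
(1 + y + y^2 + y^3 + y^4 + y^5) has coefficients 1,1,1,1,1,1 for degrees 0…5.
(1 + y^2 + y^4 + y^6 + y^8) has coefficients 1,0,1,0,1,0,1,0,1,0,0 for degrees 0…10.
Finally multiplying by (1 + y^3 + y^4 + y^6), the product of all factors after the first has coefficients 1,0,1,1,2,1,3,1,3,1,2 for degrees 0…10.
[y^10] = 1·2 + 1·1 + 1·3 + 1·1 + 1·3 + 1·1 = 11.

11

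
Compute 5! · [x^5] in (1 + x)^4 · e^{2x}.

The EGF product rule gives c_5 = Σ_{k_1+k_2=5} C(5; k_1,k_2) · ∏ g_i(k_i), where (1+x)^4 gives the falling factorial (4)_k; e^{2x} gives (2)^k.
g_1(k) for k = 0…5: 1, 4, 12, 24, 24, 0.
g_2(k) for k = 0…5: 1, 2, 4, 8, 16, 32.
c_5 = Σ_k C(5,k)·g_1(k)·g_2(5−k) = 1·1·32 + 5·4·16 + 10·12·8 + 10·24·4 + 5·24·2 = 32 + 320 + 960 + 960 + 240 = 2512.

2512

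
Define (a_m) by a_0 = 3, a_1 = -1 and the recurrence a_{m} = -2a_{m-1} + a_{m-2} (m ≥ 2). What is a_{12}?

31083

The ordinary generating function has denominator 1 + 2t - t^2.
Iterating the recurrence: a_0,…,a_{12} = 3, -1, 5, -11, 27, -65, 157, -379, 915, -2209, 5333, -12875, 31083.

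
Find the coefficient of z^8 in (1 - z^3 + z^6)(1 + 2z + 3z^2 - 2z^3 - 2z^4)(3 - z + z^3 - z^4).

(1 - z^3 + z^6) has coefficients 1,0,0,-1,0,0,1 for degrees 0…6.
(1 + 2z + 3z^2 - 2z^3 - 2z^4) has coefficients 1,2,3,-2,-2,0,0,0,0 for degrees 0…8.
Finally multiplying by (3 - z + z^3 - z^4), the product of all factors after the first has coefficients 3,5,7,-8,-3,3,-5,0,2 for degrees 0…8.
[z^8] = 1·2 − 1·3 + 1·7 = 6.

6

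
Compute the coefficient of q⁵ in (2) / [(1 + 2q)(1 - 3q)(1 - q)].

420

The denominator gives the recurrence a_n = 2a_(n−1) + 5a_(n−2) − 6a_(n−3) for n ≥ 3; the numerator fixes a_0 = 2, a_1 = 4, a_2 = 18.
Iterating: 2, 4, 18, 44, 154, 420, so a_5 = 420.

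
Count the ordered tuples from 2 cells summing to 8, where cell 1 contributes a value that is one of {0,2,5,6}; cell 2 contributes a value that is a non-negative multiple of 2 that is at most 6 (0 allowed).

The generating function for the choices is (1 + q^2 + q^5 + q^6)·(1 + q^2 + q^4 + q^6); the count is [q^8].
(1 + q^2 + q^5 + q^6) has coefficients 1,0,1,0,0,1,1 for degrees 0…6.
(1 + q^2 + q^4 + q^6) has coefficients 1,0,1,0,1,0,1,0,0 for degrees 0…8.
[q^8] = 1·0 + 1·1 + 1·0 + 1·1 = 2.

2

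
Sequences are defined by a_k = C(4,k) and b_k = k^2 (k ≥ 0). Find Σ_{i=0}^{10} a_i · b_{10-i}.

1040

The convolution is the t^10 coefficient of A(t)B(t).
Σ = 1·100 + 4·81 + 6·64 + 4·49 + 1·36 + 0·25 + 0·16 + 0·9 + 0·4 + 0·1 + 0·0 = 1040.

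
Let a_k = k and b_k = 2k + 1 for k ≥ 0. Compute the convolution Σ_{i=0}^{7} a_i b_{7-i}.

Write out a_i and b_{7-i} for i = 0,…,7 and sum the products.
Σ = 0·15 + 1·13 + 2·11 + 3·9 + 4·7 + 5·5 + 6·3 + 7·1 = 140.

140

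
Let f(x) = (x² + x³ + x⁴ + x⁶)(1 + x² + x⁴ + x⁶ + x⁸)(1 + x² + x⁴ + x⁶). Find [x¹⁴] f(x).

(x² + x³ + x⁴ + x⁶) has coefficients 0,0,1,1,1,0,1 for degrees 0…6.
(1 + x² + x⁴ + x⁶ + x⁸) has coefficients 1,0,1,0,1,0,1,0,1,0,0,0,0,0,0 for degrees 0…14.
Finally multiplying by (1 + x² + x⁴ + x⁶), the product of all factors after the first has coefficients 1,0,2,0,3,0,4,0,4,0,3,0,2,0,1 for degrees 0…14.
[x¹⁴] = 1·2 + 1·0 + 1·3 + 1·4 = 9.

9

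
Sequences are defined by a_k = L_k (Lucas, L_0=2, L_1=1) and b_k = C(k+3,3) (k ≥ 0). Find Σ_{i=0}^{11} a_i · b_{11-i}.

8512

Write out a_i and b_{11-i} for i = 0,…,11 and sum the products.
Σ = 2·364 + 1·286 + 3·220 + 4·165 + 7·120 + 11·84 + 18·56 + 29·35 + 47·20 + 76·10 + 123·4 + 199·1 = 8512.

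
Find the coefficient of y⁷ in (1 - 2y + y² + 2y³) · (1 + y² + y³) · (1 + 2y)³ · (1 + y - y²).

31

(1 - 2y + y² + 2y³) has coefficients 1,-2,1,2 for degrees 0…3.
(1 + y² + y³) has coefficients 1,0,1,1,0,0,0,0 for degrees 0…7.
Multiplying by (1 + 2y)³ gives running coefficients 1,6,13,15,18,20,8,0 for degrees 0…7.
Finally multiplying by (1 + y - y²), the product of all factors after the first has coefficients 1,7,18,22,20,23,10,-12 for degrees 0…7.
[y⁷] = 1·(-12) − 2·10 + 1·23 + 2·20 = 31.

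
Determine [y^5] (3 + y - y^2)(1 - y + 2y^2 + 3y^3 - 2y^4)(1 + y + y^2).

2

(3 + y - y^2) has coefficients 3,1,-1 for degrees 0…2.
(1 - y + 2y^2 + 3y^3 - 2y^4) has coefficients 1,-1,2,3,-2,0 for degrees 0…5.
Finally multiplying by (1 + y + y^2), the product of all factors after the first has coefficients 1,0,2,4,3,1 for degrees 0…5.
[y^5] = 3·1 + 1·3 − 1·4 = 2.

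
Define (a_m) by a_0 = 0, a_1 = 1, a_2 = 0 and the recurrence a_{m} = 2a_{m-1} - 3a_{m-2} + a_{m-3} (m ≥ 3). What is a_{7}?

18

The ordinary generating function has denominator 1 - 2y + 3y^2 - y^3.
Iterating the recurrence: a_0,…,a_{7} = 0, 1, 0, -3, -5, -1, 10, 18.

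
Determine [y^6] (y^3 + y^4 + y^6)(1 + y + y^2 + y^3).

3

(y^3 + y^4 + y^6) has coefficients 0,0,0,1,1,0,1 for degrees 0…6.
(1 + y + y^2 + y^3) has coefficients 1,1,1,1,0,0,0 for degrees 0…6.
[y^6] = 1·1 + 1·1 + 1·1 = 3.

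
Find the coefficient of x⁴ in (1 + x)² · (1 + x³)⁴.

8

(1 + x)² has coefficients 1,2,1 for degrees 0…2.
(1 + x³)⁴ has coefficients 1,0,0,4,0 for degrees 0…4.
[x⁴] = 1·0 + 2·4 + 1·0 = 8.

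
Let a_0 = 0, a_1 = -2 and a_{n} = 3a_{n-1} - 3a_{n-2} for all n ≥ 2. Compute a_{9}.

324

The ordinary generating function has denominator 1 - 3x + 3x^2.
Iterating the recurrence: a_0,…,a_{9} = 0, -2, -6, -12, -18, -18, 0, 54, 162, 324.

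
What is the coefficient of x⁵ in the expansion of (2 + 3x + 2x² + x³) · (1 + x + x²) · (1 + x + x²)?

10

(2 + 3x + 2x² + x³) has coefficients 2,3,2,1 for degrees 0…3.
(1 + x + x²) has coefficients 1,1,1,0,0,0 for degrees 0…5.
Finally multiplying by (1 + x + x²), the product of all factors after the first has coefficients 1,2,3,2,1,0 for degrees 0…5.
[x⁵] = 2·0 + 3·1 + 2·2 + 1·3 = 10.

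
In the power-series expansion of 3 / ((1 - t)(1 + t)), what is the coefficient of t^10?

Partial fractions give a closed form: a_n = (3/2)·1^n + (3/2)·(-1)^n.
At n = 10: a_10 = 3.

3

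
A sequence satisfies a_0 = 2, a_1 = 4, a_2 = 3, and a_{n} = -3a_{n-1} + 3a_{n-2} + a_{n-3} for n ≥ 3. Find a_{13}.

The ordinary generating function has denominator 1 + 3y - 3y^2 - y^3.
Iterating the recurrence: a_0,…,a_{13} = 2, 4, 3, 5, -2, 24, -73, 289, -1062, 3980, -14837, 55389, -206698, 771424.

771424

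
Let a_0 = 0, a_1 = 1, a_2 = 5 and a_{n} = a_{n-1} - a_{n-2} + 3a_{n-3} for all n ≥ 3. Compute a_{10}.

The ordinary generating function has denominator 1 - t + t^2 - 3t^3.
Iterating the recurrence: a_0,…,a_{10} = 0, 1, 5, 4, 2, 13, 23, 16, 32, 85, 101.

101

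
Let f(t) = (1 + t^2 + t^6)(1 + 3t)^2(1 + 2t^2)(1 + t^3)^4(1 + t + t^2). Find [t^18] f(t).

(1 + t^2 + t^6) has coefficients 1,0,1,0,0,0,1 for degrees 0…6.
(1 + 3t)^2 has coefficients 1,6,9,0,0,0,0,0,0,0,0,0,0,0,0,0,0,0,0 for degrees 0…18.
Multiplying by (1 + 2t^2) gives running coefficients 1,6,11,12,18,0,0,0,0,0,0,0,0,0,0,0,0,0,0 for degrees 0…18.
Multiplying by (1 + t^3)^4 gives running coefficients 1,6,11,16,42,44,54,108,66,76,132,44,49,78,11,12,18,0,0 for degrees 0…18.
Finally multiplying by (1 + t + t^2), the product of all factors after the first has coefficients 1,7,18,33,69,102,140,206,228,250,274,252,225,171,138,101,41,30,18 for degrees 0…18.
[t^18] = 1·18 + 1·41 + 1·225 = 284.

284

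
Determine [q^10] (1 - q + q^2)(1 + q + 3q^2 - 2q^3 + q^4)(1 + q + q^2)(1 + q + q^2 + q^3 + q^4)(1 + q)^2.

(1 - q + q^2) has coefficients 1,-1,1 for degrees 0…2.
(1 + q + 3q^2 - 2q^3 + q^4) has coefficients 1,1,3,-2,1,0,0,0,0,0,0 for degrees 0…10.
Multiplying by (1 + q + q^2) gives running coefficients 1,2,5,2,2,-1,1,0,0,0,0 for degrees 0…10.
Multiplying by (1 + q + q^2 + q^3 + q^4) gives running coefficients 1,3,8,10,12,10,9,4,2,0,1 for degrees 0…10.
Finally multiplying by (1 + q)^2, the product of all factors after the first has coefficients 1,5,15,29,40,44,41,32,19,8,3 for degrees 0…10.
[q^10] = 1·3 − 1·8 + 1·19 = 14.

14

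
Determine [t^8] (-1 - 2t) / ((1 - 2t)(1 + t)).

The denominator gives the recurrence a_n = a_(n−1) + 2a_(n−2) for n ≥ 3; the numerator fixes a_0 = -1, a_1 = -3, a_2 = -5.
Iterating: -1, -3, -5, -11, -21, -43, -85, -171, -341, so a_8 = -341.

-341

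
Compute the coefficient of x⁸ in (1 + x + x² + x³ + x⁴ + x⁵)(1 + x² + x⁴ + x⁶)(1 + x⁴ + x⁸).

(1 + x + x² + x³ + x⁴ + x⁵) has coefficients 1,1,1,1,1,1 for degrees 0…5.
(1 + x² + x⁴ + x⁶) has coefficients 1,0,1,0,1,0,1,0,0 for degrees 0…8.
Finally multiplying by (1 + x⁴ + x⁸), the product of all factors after the first has coefficients 1,0,1,0,2,0,2,0,2 for degrees 0…8.
[x⁸] = 1·2 + 1·0 + 1·2 + 1·0 + 1·2 + 1·0 = 6.

6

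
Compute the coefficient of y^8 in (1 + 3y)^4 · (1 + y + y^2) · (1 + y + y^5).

174

(1 + 3y)^4 has coefficients 1,12,54,108,81 for degrees 0…4.
(1 + y + y^2) has coefficients 1,1,1,0,0,0,0,0,0 for degrees 0…8.
Finally multiplying by (1 + y + y^5), the product of all factors after the first has coefficients 1,2,2,1,0,1,1,1,0 for degrees 0…8.
[y^8] = 1·0 + 12·1 + 54·1 + 108·1 + 81·0 = 174.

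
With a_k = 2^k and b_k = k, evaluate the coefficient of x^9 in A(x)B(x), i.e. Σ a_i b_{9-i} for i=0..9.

1013

The convolution is the t^9 coefficient of A(t)B(t).
Σ = 1·9 + 2·8 + 4·7 + 8·6 + 16·5 + 32·4 + 64·3 + 128·2 + 256·1 + 512·0 = 1013.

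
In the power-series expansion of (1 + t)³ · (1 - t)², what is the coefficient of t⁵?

1

(1 + t)³ has coefficients 1,3,3,1 for degrees 0…3.
(1 - t)² has coefficients 1,-2,1,0,0,0 for degrees 0…5.
[t⁵] = 1·0 + 3·0 + 3·0 + 1·1 = 1.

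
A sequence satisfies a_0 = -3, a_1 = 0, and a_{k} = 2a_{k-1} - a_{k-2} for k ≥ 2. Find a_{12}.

The ordinary generating function has denominator 1 - 2z + z^2.
Iterating the recurrence: a_0,…,a_{12} = -3, 0, 3, 6, 9, 12, 15, 18, 21, 24, 27, 30, 33.

33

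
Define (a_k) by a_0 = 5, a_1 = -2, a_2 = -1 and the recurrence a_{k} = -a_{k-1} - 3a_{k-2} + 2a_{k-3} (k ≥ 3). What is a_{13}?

6490

The ordinary generating function has denominator 1 + z + 3z^2 - 2z^3.
Iterating the recurrence: a_0,…,a_{13} = 5, -2, -1, 17, -18, -35, 123, -54, -385, 793, 254, -3403, 4227, 6490.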